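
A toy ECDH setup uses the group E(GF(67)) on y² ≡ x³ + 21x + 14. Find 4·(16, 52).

(19, 61)

Write Q = (16, 52).
Repeated addition: build up to 4Q.
2Q: tangent at (16, 52): λ = (3·16² + 21)/(2·52) ≡ 52/37. 37⁻¹ ≡ 29 (mod 67), so λ ≡ 52·29 ≡ 34.
  x = λ² - 16 - 16 = 1156 - 32 ≡ 52; y = λ·(16 - 52) - 52 ≡ 64. → (52, 64)
3Q: (52, 64) + (16, 52). λ = (52 - 64)/(16 - 52) ≡ 55/31 mod 67. 31⁻¹ ≡ 13 (mod 67), so λ ≡ 45.
  x = λ² - 52 - 16 = 2025 - 68 ≡ 14; y = λ·(52 - 14) - 64 ≡ 38. → (14, 38)
4Q: (14, 38) + (16, 52). λ = (52 - 38)/(16 - 14) ≡ 14/2 mod 67. 2⁻¹ ≡ 34 (mod 67), so λ ≡ 7.
  x = λ² - 14 - 16 = 49 - 30 ≡ 19; y = λ·(14 - 19) - 38 ≡ 61. → (19, 61)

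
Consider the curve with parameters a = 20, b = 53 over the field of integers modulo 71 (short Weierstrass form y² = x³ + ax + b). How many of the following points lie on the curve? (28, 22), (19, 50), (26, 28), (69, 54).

(28, 22): 22² ≡ 58, rhs ≡ 58 → on.
(19, 50): 50² ≡ 15, rhs ≡ 50 → off.
(26, 28): 28² ≡ 3, rhs ≡ 44 → off.
(69, 54): 54² ≡ 5, rhs ≡ 5 → on.

2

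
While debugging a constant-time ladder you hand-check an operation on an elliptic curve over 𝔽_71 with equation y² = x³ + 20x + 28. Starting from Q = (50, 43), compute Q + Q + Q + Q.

Double-and-add on 4 = (100)₂. Start with Q = (50, 43) for the leading 1-bit.
double: tangent at (50, 43): λ = (3·50² + 20)/(2·43) ≡ 65/15. 15⁻¹ ≡ 19 (mod 71), so λ ≡ 65·19 ≡ 28.
  x = λ² - 50 - 50 = 784 - 100 ≡ 45; y = λ·(50 - 45) - 43 ≡ 26. → (45, 26)
double: tangent at (45, 26): λ = (3·45² + 20)/(2·26) ≡ 60/52. 52⁻¹ ≡ 56 (mod 71) since 52·56 = 2912 ≡ 1, so λ ≡ 60·56 ≡ 23.
  x = λ² - 45 - 45 = 529 - 90 ≡ 13; y = λ·(45 - 13) - 26 ≡ 0. → (13, 0)

(13, 0)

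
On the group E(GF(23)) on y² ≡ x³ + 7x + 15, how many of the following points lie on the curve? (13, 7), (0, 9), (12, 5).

1

(13, 7): 7² ≡ 3, rhs ≡ 3 → on.
(0, 9): 9² ≡ 12, rhs ≡ 15 → off.
(12, 5): 5² ≡ 2, rhs ≡ 10 → off.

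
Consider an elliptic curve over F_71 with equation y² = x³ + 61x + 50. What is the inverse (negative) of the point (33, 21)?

-(33, 21) = (33, -21 mod 71) = (33, 50).

(33, 50)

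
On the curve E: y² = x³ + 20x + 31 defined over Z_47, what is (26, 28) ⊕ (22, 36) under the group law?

(26, 28) + (22, 36). λ = (36 - 28)/(22 - 26) ≡ 8/43 mod 47. 43⁻¹ ≡ 35 (mod 47) since 43·35 = 1505 ≡ 1, so λ ≡ 45.
  x = λ² - 26 - 22 = 2025 - 48 ≡ 3; y = λ·(26 - 3) - 28 ≡ 20. → (3, 20)

(3, 20)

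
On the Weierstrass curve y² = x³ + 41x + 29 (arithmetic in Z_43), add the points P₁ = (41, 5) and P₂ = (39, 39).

(41, 5) + (39, 39). λ = (39 - 5)/(39 - 41) ≡ 34/41 mod 43. 41⁻¹ ≡ 21 (mod 43), so λ ≡ 26.
  x = λ² - 41 - 39 = 676 - 80 ≡ 37; y = λ·(41 - 37) - 5 ≡ 13. → (37, 13)

(37, 13)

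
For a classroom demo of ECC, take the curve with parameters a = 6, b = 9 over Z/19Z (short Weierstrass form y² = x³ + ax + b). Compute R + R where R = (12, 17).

(1, 4)

tangent at (12, 17): λ = (3·12² + 6)/(2·17) ≡ 1/15. 15⁻¹ ≡ 14 (mod 19), so λ ≡ 1·14 ≡ 14.
  x = λ² - 12 - 12 = 196 - 24 ≡ 1; y = λ·(12 - 1) - 17 ≡ 4. → (1, 4)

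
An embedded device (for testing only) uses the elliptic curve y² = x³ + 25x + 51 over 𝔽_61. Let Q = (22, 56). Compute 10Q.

(12, 26)

Repeated addition: build up to 10Q.
2Q: tangent at (22, 56): λ = (3·22² + 25)/(2·56) ≡ 13/51. 51⁻¹ ≡ 6 (mod 61) since 51·6 = 306 ≡ 1, so λ ≡ 13·6 ≡ 17.
  x = λ² - 22 - 22 = 289 - 44 ≡ 1; y = λ·(22 - 1) - 56 ≡ 57. → (1, 57)
3Q: (1, 57) + (22, 56). λ = (56 - 57)/(22 - 1) ≡ 60/21 mod 61. 21⁻¹ ≡ 32 (mod 61) since 21·32 = 672 ≡ 1, so λ ≡ 29.
  x = λ² - 1 - 22 = 841 - 23 ≡ 25; y = λ·(1 - 25) - 57 ≡ 40. → (25, 40)
4Q: (25, 40) + (22, 56). λ = (56 - 40)/(22 - 25) ≡ 16/58 mod 61. 58⁻¹ ≡ 20 (mod 61), so λ ≡ 15.
  x = λ² - 25 - 22 = 225 - 47 ≡ 56; y = λ·(25 - 56) - 40 ≡ 44. → (56, 44)
5Q: (56, 44) + (22, 56). λ = (56 - 44)/(22 - 56) ≡ 12/27 mod 61. 27⁻¹ ≡ 52 (mod 61), so λ ≡ 14.
  x = λ² - 56 - 22 = 196 - 78 ≡ 57; y = λ·(56 - 57) - 44 ≡ 3. → (57, 3)
6Q: (57, 3) + (22, 56). λ = (56 - 3)/(22 - 57) ≡ 53/26 mod 61. 26⁻¹ ≡ 54 (mod 61), so λ ≡ 56.
  x = λ² - 57 - 22 = 3136 - 79 ≡ 7; y = λ·(57 - 7) - 3 ≡ 52. → (7, 52)
7Q: (7, 52) + (22, 56). λ = (56 - 52)/(22 - 7) ≡ 4/15 mod 61. 15⁻¹ ≡ 57 (mod 61) since 15·57 = 855 ≡ 1, so λ ≡ 45.
  x = λ² - 7 - 22 = 2025 - 29 ≡ 44; y = λ·(7 - 44) - 52 ≡ 52. → (44, 52)
8Q: (44, 52) + (22, 56). λ = (56 - 52)/(22 - 44) ≡ 4/39 mod 61. 39⁻¹ ≡ 36 (mod 61), so λ ≡ 22.
  x = λ² - 44 - 22 = 484 - 66 ≡ 52; y = λ·(44 - 52) - 52 ≡ 16. → (52, 16)
9Q: (52, 16) + (22, 56). λ = (56 - 16)/(22 - 52) ≡ 40/31 mod 61. 31⁻¹ ≡ 2 (mod 61) since 31·2 = 62 ≡ 1, so λ ≡ 19.
  x = λ² - 52 - 22 = 361 - 74 ≡ 43; y = λ·(52 - 43) - 16 ≡ 33. → (43, 33)
10Q: (43, 33) + (22, 56). λ = (56 - 33)/(22 - 43) ≡ 23/40 mod 61. 40⁻¹ ≡ 29 (mod 61), so λ ≡ 57.
  x = λ² - 43 - 22 = 3249 - 65 ≡ 12; y = λ·(43 - 12) - 33 ≡ 26. → (12, 26)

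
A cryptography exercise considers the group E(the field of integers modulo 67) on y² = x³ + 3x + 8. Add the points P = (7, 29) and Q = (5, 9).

(7, 29) + (5, 9). λ = (9 - 29)/(5 - 7) ≡ 47/65 mod 67. 65⁻¹ ≡ 33 (mod 67), so λ ≡ 10.
  x = λ² - 7 - 5 = 100 - 12 ≡ 21; y = λ·(7 - 21) - 29 ≡ 32. → (21, 32)

(21, 32)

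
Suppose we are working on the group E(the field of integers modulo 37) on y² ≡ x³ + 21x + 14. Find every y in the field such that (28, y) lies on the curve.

13, 24

x³ + 21x + 14 = 22554 ≡ 21 (mod 37).
Square roots of 21 mod 37: 13 and 24 (since 13² = 169 ≡ 21).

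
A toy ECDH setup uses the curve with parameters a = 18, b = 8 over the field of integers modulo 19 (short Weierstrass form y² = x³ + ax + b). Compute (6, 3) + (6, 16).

O

The two points share x = 6 and their y-coordinates satisfy 3 + 16 ≡ 0 (mod 19), so they are inverses. Their sum is O.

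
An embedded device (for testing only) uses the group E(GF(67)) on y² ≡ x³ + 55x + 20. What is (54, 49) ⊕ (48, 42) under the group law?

(54, 49) + (48, 42). λ = (42 - 49)/(48 - 54) ≡ 60/61 mod 67. 61⁻¹ ≡ 11 (mod 67), so λ ≡ 57.
  x = λ² - 54 - 48 = 3249 - 102 ≡ 65; y = λ·(54 - 65) - 49 ≡ 61. → (65, 61)

(65, 61)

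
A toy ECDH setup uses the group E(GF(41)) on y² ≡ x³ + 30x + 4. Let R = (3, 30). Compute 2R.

tangent at (3, 30): λ = (3·3² + 30)/(2·30) ≡ 16/19. 19⁻¹ ≡ 13 (mod 41), so λ ≡ 16·13 ≡ 3.
  x = λ² - 3 - 3 = 9 - 6 ≡ 3; y = λ·(3 - 3) - 30 ≡ 11. → (3, 11)

(3, 11)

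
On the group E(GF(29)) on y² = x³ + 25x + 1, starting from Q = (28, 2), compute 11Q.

(13, 0)

Repeated addition: build up to 11Q.
2Q: tangent at (28, 2): λ = (3·28² + 25)/(2·2) ≡ 28/4. 4⁻¹ ≡ 22 (mod 29), so λ ≡ 28·22 ≡ 7.
  x = λ² - 28 - 28 = 49 - 56 ≡ 22; y = λ·(28 - 22) - 2 ≡ 11. → (22, 11)
3Q: (22, 11) + (28, 2). λ = (2 - 11)/(28 - 22) ≡ 20/6 mod 29. 6⁻¹ ≡ 5 (mod 29) since 6·5 = 30 ≡ 1, so λ ≡ 13.
  x = λ² - 22 - 28 = 169 - 50 ≡ 3; y = λ·(22 - 3) - 11 ≡ 4. → (3, 4)
4Q: (3, 4) + (28, 2). λ = (2 - 4)/(28 - 3) ≡ 27/25 mod 29. 25⁻¹ ≡ 7 (mod 29) since 25·7 = 175 ≡ 1, so λ ≡ 15.
  x = λ² - 3 - 28 = 225 - 31 ≡ 20; y = λ·(3 - 20) - 4 ≡ 2. → (20, 2)
5Q: (20, 2) + (28, 2). λ = (2 - 2)/(28 - 20) ≡ 0/8 mod 29. 8⁻¹ ≡ 11 (mod 29), so λ ≡ 0.
  x = λ² - 20 - 28 = 0 - 48 ≡ 10; y = λ·(20 - 10) - 2 ≡ 27. → (10, 27)
6Q: (10, 27) + (28, 2). λ = (2 - 27)/(28 - 10) ≡ 4/18 mod 29. 18⁻¹ ≡ 21 (mod 29), so λ ≡ 26.
  x = λ² - 10 - 28 = 676 - 38 ≡ 0; y = λ·(10 - 0) - 27 ≡ 1. → (0, 1)
7Q: (0, 1) + (28, 2). λ = (2 - 1)/(28 - 0) ≡ 1/28 mod 29. 28⁻¹ ≡ 28 (mod 29) since 28·28 = 784 ≡ 1, so λ ≡ 28.
  x = λ² - 0 - 28 = 784 - 28 ≡ 2; y = λ·(0 - 2) - 1 ≡ 1. → (2, 1)
8Q: (2, 1) + (28, 2). λ = (2 - 1)/(28 - 2) ≡ 1/26 mod 29. 26⁻¹ ≡ 19 (mod 29), so λ ≡ 19.
  x = λ² - 2 - 28 = 361 - 30 ≡ 12; y = λ·(2 - 12) - 1 ≡ 12. → (12, 12)
9Q: (12, 12) + (28, 2). λ = (2 - 12)/(28 - 12) ≡ 19/16 mod 29. 16⁻¹ ≡ 20 (mod 29), so λ ≡ 3.
  x = λ² - 12 - 28 = 9 - 40 ≡ 27; y = λ·(12 - 27) - 12 ≡ 1. → (27, 1)
10Q: (27, 1) + (28, 2). λ = (2 - 1)/(28 - 27) ≡ 1/1 mod 29. 1⁻¹ ≡ 1 (mod 29), so λ ≡ 1.
  x = λ² - 27 - 28 = 1 - 55 ≡ 4; y = λ·(27 - 4) - 1 ≡ 22. → (4, 22)
11Q: (4, 22) + (28, 2). λ = (2 - 22)/(28 - 4) ≡ 9/24 mod 29. 24⁻¹ ≡ 23 (mod 29), so λ ≡ 4.
  x = λ² - 4 - 28 = 16 - 32 ≡ 13; y = λ·(4 - 13) - 22 ≡ 0. → (13, 0)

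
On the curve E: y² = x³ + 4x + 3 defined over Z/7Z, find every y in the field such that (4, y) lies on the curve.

x³ + 4x + 3 = 83 ≡ 6 (mod 7).
6 is a non-residue mod 7; no y exists.

none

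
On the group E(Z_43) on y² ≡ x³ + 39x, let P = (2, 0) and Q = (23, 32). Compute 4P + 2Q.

First 4P:
Double-and-add on 4 = (100)₂. Start with P = (2, 0) for the leading 1-bit.
double: (2, 0) + (2, 0): same x and y₁ ≡ -y₂, so the sum is the point at infinity.
double: the point at infinity + the point at infinity = the point at infinity (identity).
4P = the point at infinity.
Next 2Q:
Repeated addition: build up to 2Q.
2Q: tangent at (23, 32): λ = (3·23² + 39)/(2·32) ≡ 35/21. 21⁻¹ ≡ 41 (mod 43), so λ ≡ 35·41 ≡ 16.
  x = λ² - 23 - 23 = 256 - 46 ≡ 38; y = λ·(23 - 38) - 32 ≡ 29. → (38, 29)
2Q = (38, 29).
Finally 4P + 2Q:
the point at infinity + (38, 29) = (38, 29) (identity).

(38, 29)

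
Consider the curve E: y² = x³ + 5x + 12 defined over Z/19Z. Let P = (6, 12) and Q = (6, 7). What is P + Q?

O

The two points share x = 6 and their y-coordinates satisfy 12 + 7 ≡ 0 (mod 19), so they are inverses. Their sum is O.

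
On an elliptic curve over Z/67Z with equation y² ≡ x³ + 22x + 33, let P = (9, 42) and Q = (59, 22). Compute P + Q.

(9, 42) + (59, 22). λ = (22 - 42)/(59 - 9) ≡ 47/50 mod 67. 50⁻¹ ≡ 63 (mod 67), so λ ≡ 13.
  x = λ² - 9 - 59 = 169 - 68 ≡ 34; y = λ·(9 - 34) - 42 ≡ 35. → (34, 35)

(34, 35)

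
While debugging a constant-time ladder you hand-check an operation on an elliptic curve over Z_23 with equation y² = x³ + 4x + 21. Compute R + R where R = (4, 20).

(16, 15)

tangent at (4, 20): λ = (3·4² + 4)/(2·20) ≡ 6/17. 17⁻¹ ≡ 19 (mod 23), so λ ≡ 6·19 ≡ 22.
  x = λ² - 4 - 4 = 484 - 8 ≡ 16; y = λ·(4 - 16) - 20 ≡ 15. → (16, 15)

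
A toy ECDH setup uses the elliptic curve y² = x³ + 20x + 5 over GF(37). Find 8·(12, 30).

Write G = (12, 30).
Double-and-add on 8 = (1000)₂. Start with G = (12, 30) for the leading 1-bit.
double: tangent at (12, 30): λ = (3·12² + 20)/(2·30) ≡ 8/23. 23⁻¹ ≡ 29 (mod 37), so λ ≡ 8·29 ≡ 10.
  x = λ² - 12 - 12 = 100 - 24 ≡ 2; y = λ·(12 - 2) - 30 ≡ 33. → (2, 33)
double: tangent at (2, 33): λ = (3·2² + 20)/(2·33) ≡ 32/29. 29⁻¹ ≡ 23 (mod 37), so λ ≡ 32·23 ≡ 33.
  x = λ² - 2 - 2 = 1089 - 4 ≡ 12; y = λ·(2 - 12) - 33 ≡ 7. → (12, 7)
double: tangent at (12, 7): λ = (3·12² + 20)/(2·7) ≡ 8/14. 14⁻¹ ≡ 8 (mod 37), so λ ≡ 8·8 ≡ 27.
  x = λ² - 12 - 12 = 729 - 24 ≡ 2; y = λ·(12 - 2) - 7 ≡ 4. → (2, 4)

(2, 4)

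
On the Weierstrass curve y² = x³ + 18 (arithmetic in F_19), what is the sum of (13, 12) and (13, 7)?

O

The two points share x = 13 and their y-coordinates satisfy 12 + 7 ≡ 0 (mod 19), so they are inverses. Their sum is O.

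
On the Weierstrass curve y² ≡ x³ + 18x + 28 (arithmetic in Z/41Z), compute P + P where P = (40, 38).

tangent at (40, 38): λ = (3·40² + 18)/(2·38) ≡ 21/35. 35⁻¹ ≡ 34 (mod 41) since 35·34 = 1190 ≡ 1, so λ ≡ 21·34 ≡ 17.
  x = λ² - 40 - 40 = 289 - 80 ≡ 4; y = λ·(40 - 4) - 38 ≡ 0. → (4, 0)

(4, 0)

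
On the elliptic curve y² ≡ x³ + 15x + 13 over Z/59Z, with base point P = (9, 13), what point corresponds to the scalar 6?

(23, 28)

Double-and-add on 6 = (110)₂. Start with P = (9, 13) for the leading 1-bit.
double: tangent at (9, 13): λ = (3·9² + 15)/(2·13) ≡ 22/26. 26⁻¹ ≡ 25 (mod 59), so λ ≡ 22·25 ≡ 19.
  x = λ² - 9 - 9 = 361 - 18 ≡ 48; y = λ·(9 - 48) - 13 ≡ 13. → (48, 13)
add P: (48, 13) + (9, 13). λ = (13 - 13)/(9 - 48) ≡ 0/20 mod 59. 20⁻¹ ≡ 3 (mod 59) since 20·3 = 60 ≡ 1, so λ ≡ 0.
  x = λ² - 48 - 9 = 0 - 57 ≡ 2; y = λ·(48 - 2) - 13 ≡ 46. → (2, 46)
double: tangent at (2, 46): λ = (3·2² + 15)/(2·46) ≡ 27/33. 33⁻¹ ≡ 34 (mod 59), so λ ≡ 27·34 ≡ 33.
  x = λ² - 2 - 2 = 1089 - 4 ≡ 23; y = λ·(2 - 23) - 46 ≡ 28. → (23, 28)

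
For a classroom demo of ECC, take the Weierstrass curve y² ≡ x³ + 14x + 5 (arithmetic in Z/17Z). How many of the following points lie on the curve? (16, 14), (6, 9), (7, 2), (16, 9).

1

(16, 14): 14² ≡ 9, rhs ≡ 7 → off.
(6, 9): 9² ≡ 13, rhs ≡ 16 → off.
(7, 2): 2² ≡ 4, rhs ≡ 4 → on.
(16, 9): 9² ≡ 13, rhs ≡ 7 → off.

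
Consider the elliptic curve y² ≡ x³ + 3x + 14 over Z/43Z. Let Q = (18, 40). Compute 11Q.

Double-and-add on 11 = (1011)₂. Start with Q = (18, 40) for the leading 1-bit.
double: tangent at (18, 40): λ = (3·18² + 3)/(2·40) ≡ 29/37. 37⁻¹ ≡ 7 (mod 43), so λ ≡ 29·7 ≡ 31.
  x = λ² - 18 - 18 = 961 - 36 ≡ 22; y = λ·(18 - 22) - 40 ≡ 8. → (22, 8)
double: tangent at (22, 8): λ = (3·22² + 3)/(2·8) ≡ 36/16. 16⁻¹ ≡ 35 (mod 43), so λ ≡ 36·35 ≡ 13.
  x = λ² - 22 - 22 = 169 - 44 ≡ 39; y = λ·(22 - 39) - 8 ≡ 29. → (39, 29)
add Q: (39, 29) + (18, 40). λ = (40 - 29)/(18 - 39) ≡ 11/22 mod 43. 22⁻¹ ≡ 2 (mod 43), so λ ≡ 22.
  x = λ² - 39 - 18 = 484 - 57 ≡ 40; y = λ·(39 - 40) - 29 ≡ 35. → (40, 35)
double: tangent at (40, 35): λ = (3·40² + 3)/(2·35) ≡ 30/27. 27⁻¹ ≡ 8 (mod 43) since 27·8 = 216 ≡ 1, so λ ≡ 30·8 ≡ 25.
  x = λ² - 40 - 40 = 625 - 80 ≡ 29; y = λ·(40 - 29) - 35 ≡ 25. → (29, 25)
add Q: (29, 25) + (18, 40). λ = (40 - 25)/(18 - 29) ≡ 15/32 mod 43. 32⁻¹ ≡ 39 (mod 43) since 32·39 = 1248 ≡ 1, so λ ≡ 26.
  x = λ² - 29 - 18 = 676 - 47 ≡ 27; y = λ·(29 - 27) - 25 ≡ 27. → (27, 27)

(27, 27)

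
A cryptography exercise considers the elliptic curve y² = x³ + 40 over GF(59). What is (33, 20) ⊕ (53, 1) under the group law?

(36, 33)

(33, 20) + (53, 1). λ = (1 - 20)/(53 - 33) ≡ 40/20 mod 59. 20⁻¹ ≡ 3 (mod 59), so λ ≡ 2.
  x = λ² - 33 - 53 = 4 - 86 ≡ 36; y = λ·(33 - 36) - 20 ≡ 33. → (36, 33)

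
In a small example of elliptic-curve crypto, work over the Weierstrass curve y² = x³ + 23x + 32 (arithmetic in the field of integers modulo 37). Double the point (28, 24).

(34, 26)

tangent at (28, 24): λ = (3·28² + 23)/(2·24) ≡ 7/11. 11⁻¹ ≡ 27 (mod 37), so λ ≡ 7·27 ≡ 4.
  x = λ² - 28 - 28 = 16 - 56 ≡ 34; y = λ·(28 - 34) - 24 ≡ 26. → (34, 26)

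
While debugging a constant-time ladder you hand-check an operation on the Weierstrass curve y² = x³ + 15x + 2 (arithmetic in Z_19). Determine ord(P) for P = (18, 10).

2P: tangent at (18, 10): λ = (3·18² + 15)/(2·10) ≡ 18/1. 1⁻¹ ≡ 1 (mod 19) since 1·1 = 1 ≡ 1, so λ ≡ 18·1 ≡ 18.
  x = λ² - 18 - 18 = 324 - 36 ≡ 3; y = λ·(18 - 3) - 10 ≡ 13. → (3, 13)
3P: (3, 13) + (18, 10). λ = (10 - 13)/(18 - 3) ≡ 16/15 mod 19. 15⁻¹ ≡ 14 (mod 19), so λ ≡ 15.
  x = λ² - 3 - 18 = 225 - 21 ≡ 14; y = λ·(3 - 14) - 13 ≡ 12. → (14, 12)
4P: (14, 12) + (18, 10). λ = (10 - 12)/(18 - 14) ≡ 17/4 mod 19. 4⁻¹ ≡ 5 (mod 19) since 4·5 = 20 ≡ 1, so λ ≡ 9.
  x = λ² - 14 - 18 = 81 - 32 ≡ 11; y = λ·(14 - 11) - 12 ≡ 15. → (11, 15)
5P: (11, 15) + (18, 10). λ = (10 - 15)/(18 - 11) ≡ 14/7 mod 19. 7⁻¹ ≡ 11 (mod 19) since 7·11 = 77 ≡ 1, so λ ≡ 2.
  x = λ² - 11 - 18 = 4 - 29 ≡ 13; y = λ·(11 - 13) - 15 ≡ 0. → (13, 0)
6P: (13, 0) + (18, 10). λ = (10 - 0)/(18 - 13) ≡ 10/5 mod 19. 5⁻¹ ≡ 4 (mod 19) since 5·4 = 20 ≡ 1, so λ ≡ 2.
  x = λ² - 13 - 18 = 4 - 31 ≡ 11; y = λ·(13 - 11) - 0 ≡ 4. → (11, 4)
7P: (11, 4) + (18, 10). λ = (10 - 4)/(18 - 11) ≡ 6/7 mod 19. 7⁻¹ ≡ 11 (mod 19) since 7·11 = 77 ≡ 1, so λ ≡ 9.
  x = λ² - 11 - 18 = 81 - 29 ≡ 14; y = λ·(11 - 14) - 4 ≡ 7. → (14, 7)
8P: (14, 7) + (18, 10). λ = (10 - 7)/(18 - 14) ≡ 3/4 mod 19. 4⁻¹ ≡ 5 (mod 19), so λ ≡ 15.
  x = λ² - 14 - 18 = 225 - 32 ≡ 3; y = λ·(14 - 3) - 7 ≡ 6. → (3, 6)
9P: (3, 6) + (18, 10). λ = (10 - 6)/(18 - 3) ≡ 4/15 mod 19. 15⁻¹ ≡ 14 (mod 19) since 15·14 = 210 ≡ 1, so λ ≡ 18.
  x = λ² - 3 - 18 = 324 - 21 ≡ 18; y = λ·(3 - 18) - 6 ≡ 9. → (18, 9)
10P: (18, 9) + (18, 10): same x and y₁ ≡ -y₂, so the sum is O.
10P = O, so the order is 10.

10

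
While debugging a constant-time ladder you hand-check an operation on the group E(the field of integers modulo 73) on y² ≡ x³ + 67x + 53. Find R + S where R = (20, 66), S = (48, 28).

(20, 66) + (48, 28). λ = (28 - 66)/(48 - 20) ≡ 35/28 mod 73. 28⁻¹ ≡ 60 (mod 73) since 28·60 = 1680 ≡ 1, so λ ≡ 56.
  x = λ² - 20 - 48 = 3136 - 68 ≡ 2; y = λ·(20 - 2) - 66 ≡ 66. → (2, 66)

(2, 66)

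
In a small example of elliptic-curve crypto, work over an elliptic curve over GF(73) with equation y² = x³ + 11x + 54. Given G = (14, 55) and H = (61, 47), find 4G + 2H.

(14, 18)

First 4G:
Double-and-add on 4 = (100)₂. Start with G = (14, 55) for the leading 1-bit.
double: tangent at (14, 55): λ = (3·14² + 11)/(2·55) ≡ 15/37. 37⁻¹ ≡ 2 (mod 73) since 37·2 = 74 ≡ 1, so λ ≡ 15·2 ≡ 30.
  x = λ² - 14 - 14 = 900 - 28 ≡ 69; y = λ·(14 - 69) - 55 ≡ 47. → (69, 47)
double: tangent at (69, 47): λ = (3·69² + 11)/(2·47) ≡ 59/21. 21⁻¹ ≡ 7 (mod 73), so λ ≡ 59·7 ≡ 48.
  x = λ² - 69 - 69 = 2304 - 138 ≡ 49; y = λ·(69 - 49) - 47 ≡ 37. → (49, 37)
4G = (49, 37).
Next 2H:
Repeated addition: build up to 2H.
2H: tangent at (61, 47): λ = (3·61² + 11)/(2·47) ≡ 5/21. 21⁻¹ ≡ 7 (mod 73), so λ ≡ 5·7 ≡ 35.
  x = λ² - 61 - 61 = 1225 - 122 ≡ 8; y = λ·(61 - 8) - 47 ≡ 56. → (8, 56)
2H = (8, 56).
Finally 4G + 2H:
(49, 37) + (8, 56). λ = (56 - 37)/(8 - 49) ≡ 19/32 mod 73. 32⁻¹ ≡ 16 (mod 73), so λ ≡ 12.
  x = λ² - 49 - 8 = 144 - 57 ≡ 14; y = λ·(49 - 14) - 37 ≡ 18. → (14, 18)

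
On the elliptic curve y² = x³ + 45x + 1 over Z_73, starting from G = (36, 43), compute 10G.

(68, 4)

Double-and-add on 10 = (1010)₂. Start with G = (36, 43) for the leading 1-bit.
double: tangent at (36, 43): λ = (3·36² + 45)/(2·43) ≡ 64/13. 13⁻¹ ≡ 45 (mod 73), so λ ≡ 64·45 ≡ 33.
  x = λ² - 36 - 36 = 1089 - 72 ≡ 68; y = λ·(36 - 68) - 43 ≡ 69. → (68, 69)
double: tangent at (68, 69): λ = (3·68² + 45)/(2·69) ≡ 47/65. 65⁻¹ ≡ 9 (mod 73) since 65·9 = 585 ≡ 1, so λ ≡ 47·9 ≡ 58.
  x = λ² - 68 - 68 = 3364 - 136 ≡ 16; y = λ·(68 - 16) - 69 ≡ 27. → (16, 27)
add G: (16, 27) + (36, 43). λ = (43 - 27)/(36 - 16) ≡ 16/20 mod 73. 20⁻¹ ≡ 11 (mod 73), so λ ≡ 30.
  x = λ² - 16 - 36 = 900 - 52 ≡ 45; y = λ·(16 - 45) - 27 ≡ 52. → (45, 52)
double: tangent at (45, 52): λ = (3·45² + 45)/(2·52) ≡ 61/31. 31⁻¹ ≡ 33 (mod 73) since 31·33 = 1023 ≡ 1, so λ ≡ 61·33 ≡ 42.
  x = λ² - 45 - 45 = 1764 - 90 ≡ 68; y = λ·(45 - 68) - 52 ≡ 4. → (68, 4)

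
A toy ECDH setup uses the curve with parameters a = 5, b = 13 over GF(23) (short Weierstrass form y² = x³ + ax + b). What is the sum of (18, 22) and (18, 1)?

O

The two points share x = 18 and their y-coordinates satisfy 22 + 1 ≡ 0 (mod 23), so they are inverses. Their sum is O.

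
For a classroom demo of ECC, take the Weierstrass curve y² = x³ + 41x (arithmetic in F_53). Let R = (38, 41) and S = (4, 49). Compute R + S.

(47, 11)

(38, 41) + (4, 49). λ = (49 - 41)/(4 - 38) ≡ 8/19 mod 53. 19⁻¹ ≡ 14 (mod 53), so λ ≡ 6.
  x = λ² - 38 - 4 = 36 - 42 ≡ 47; y = λ·(38 - 47) - 41 ≡ 11. → (47, 11)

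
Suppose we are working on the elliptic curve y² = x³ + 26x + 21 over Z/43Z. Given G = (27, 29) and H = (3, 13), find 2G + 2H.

First 2G:
Repeated addition: build up to 2G.
2G: tangent at (27, 29): λ = (3·27² + 26)/(2·29) ≡ 20/15. 15⁻¹ ≡ 23 (mod 43), so λ ≡ 20·23 ≡ 30.
  x = λ² - 27 - 27 = 900 - 54 ≡ 29; y = λ·(27 - 29) - 29 ≡ 40. → (29, 40)
2G = (29, 40).
Next 2H:
Repeated addition: build up to 2H.
2H: tangent at (3, 13): λ = (3·3² + 26)/(2·13) ≡ 10/26. 26⁻¹ ≡ 5 (mod 43) since 26·5 = 130 ≡ 1, so λ ≡ 10·5 ≡ 7.
  x = λ² - 3 - 3 = 49 - 6 ≡ 0; y = λ·(3 - 0) - 13 ≡ 8. → (0, 8)
2H = (0, 8).
Finally 2G + 2H:
(29, 40) + (0, 8). λ = (8 - 40)/(0 - 29) ≡ 11/14 mod 43. 14⁻¹ ≡ 40 (mod 43) since 14·40 = 560 ≡ 1, so λ ≡ 10.
  x = λ² - 29 - 0 = 100 - 29 ≡ 28; y = λ·(29 - 28) - 40 ≡ 13. → (28, 13)

(28, 13)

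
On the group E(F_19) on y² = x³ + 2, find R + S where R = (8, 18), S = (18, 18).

(12, 1)

(8, 18) + (18, 18). λ = (18 - 18)/(18 - 8) ≡ 0/10 mod 19. 10⁻¹ ≡ 2 (mod 19) since 10·2 = 20 ≡ 1, so λ ≡ 0.
  x = λ² - 8 - 18 = 0 - 26 ≡ 12; y = λ·(8 - 12) - 18 ≡ 1. → (12, 1)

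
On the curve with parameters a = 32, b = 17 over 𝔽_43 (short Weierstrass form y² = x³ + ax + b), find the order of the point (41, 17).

2P: tangent at (41, 17): λ = (3·41² + 32)/(2·17) ≡ 1/34. 34⁻¹ ≡ 19 (mod 43), so λ ≡ 1·19 ≡ 19.
  x = λ² - 41 - 41 = 361 - 82 ≡ 21; y = λ·(41 - 21) - 17 ≡ 19. → (21, 19)
3P: (21, 19) + (41, 17). λ = (17 - 19)/(41 - 21) ≡ 41/20 mod 43. 20⁻¹ ≡ 28 (mod 43) since 20·28 = 560 ≡ 1, so λ ≡ 30.
  x = λ² - 21 - 41 = 900 - 62 ≡ 21; y = λ·(21 - 21) - 19 ≡ 24. → (21, 24)
4P: (21, 24) + (41, 17). λ = (17 - 24)/(41 - 21) ≡ 36/20 mod 43. 20⁻¹ ≡ 28 (mod 43), so λ ≡ 19.
  x = λ² - 21 - 41 = 361 - 62 ≡ 41; y = λ·(21 - 41) - 24 ≡ 26. → (41, 26)
5P: (41, 26) + (41, 17): same x and y₁ ≡ -y₂, so the sum is ∞.
5P = ∞, so the order is 5.

5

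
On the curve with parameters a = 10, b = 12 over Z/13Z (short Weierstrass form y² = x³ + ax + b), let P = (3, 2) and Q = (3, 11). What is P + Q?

The two points share x = 3 and their y-coordinates satisfy 2 + 11 ≡ 0 (mod 13), so they are inverses. Their sum is O.

O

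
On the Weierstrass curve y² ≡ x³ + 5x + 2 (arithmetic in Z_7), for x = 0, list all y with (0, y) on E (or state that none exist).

3, 4

x³ + 5x + 2 = 2 ≡ 2 (mod 7).
Square roots of 2 mod 7: 3 and 4 (since 3² = 9 ≡ 2).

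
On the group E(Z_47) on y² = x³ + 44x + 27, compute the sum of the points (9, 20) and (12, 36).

(9, 20) + (12, 36). λ = (36 - 20)/(12 - 9) ≡ 16/3 mod 47. 3⁻¹ ≡ 16 (mod 47), so λ ≡ 21.
  x = λ² - 9 - 12 = 441 - 21 ≡ 44; y = λ·(9 - 44) - 20 ≡ 44. → (44, 44)

(44, 44)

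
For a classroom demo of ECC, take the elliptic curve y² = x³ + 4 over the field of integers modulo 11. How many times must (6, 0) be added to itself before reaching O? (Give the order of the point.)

2P: (6, 0) + (6, 0): same x and y₁ ≡ -y₂, so the sum is O.
2P = O, so the order is 2.

2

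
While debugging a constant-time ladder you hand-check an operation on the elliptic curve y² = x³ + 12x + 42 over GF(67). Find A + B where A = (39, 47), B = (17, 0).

(60, 33)

(39, 47) + (17, 0). λ = (0 - 47)/(17 - 39) ≡ 20/45 mod 67. 45⁻¹ ≡ 3 (mod 67) since 45·3 = 135 ≡ 1, so λ ≡ 60.
  x = λ² - 39 - 17 = 3600 - 56 ≡ 60; y = λ·(39 - 60) - 47 ≡ 33. → (60, 33)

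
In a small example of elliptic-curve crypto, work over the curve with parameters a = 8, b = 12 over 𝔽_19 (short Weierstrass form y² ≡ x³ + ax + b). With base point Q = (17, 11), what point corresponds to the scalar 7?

(11, 5)

Double-and-add on 7 = (111)₂. Start with Q = (17, 11) for the leading 1-bit.
double: tangent at (17, 11): λ = (3·17² + 8)/(2·11) ≡ 1/3. 3⁻¹ ≡ 13 (mod 19) since 3·13 = 39 ≡ 1, so λ ≡ 1·13 ≡ 13.
  x = λ² - 17 - 17 = 169 - 34 ≡ 2; y = λ·(17 - 2) - 11 ≡ 13. → (2, 13)
add Q: (2, 13) + (17, 11). λ = (11 - 13)/(17 - 2) ≡ 17/15 mod 19. 15⁻¹ ≡ 14 (mod 19), so λ ≡ 10.
  x = λ² - 2 - 17 = 100 - 19 ≡ 5; y = λ·(2 - 5) - 13 ≡ 14. → (5, 14)
double: tangent at (5, 14): λ = (3·5² + 8)/(2·14) ≡ 7/9. 9⁻¹ ≡ 17 (mod 19), so λ ≡ 7·17 ≡ 5.
  x = λ² - 5 - 5 = 25 - 10 ≡ 15; y = λ·(5 - 15) - 14 ≡ 12. → (15, 12)
add Q: (15, 12) + (17, 11). λ = (11 - 12)/(17 - 15) ≡ 18/2 mod 19. 2⁻¹ ≡ 10 (mod 19), so λ ≡ 9.
  x = λ² - 15 - 17 = 81 - 32 ≡ 11; y = λ·(15 - 11) - 12 ≡ 5. → (11, 5)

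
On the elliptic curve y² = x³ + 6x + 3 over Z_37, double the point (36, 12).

(27, 33)

tangent at (36, 12): λ = (3·36² + 6)/(2·12) ≡ 9/24. 24⁻¹ ≡ 17 (mod 37), so λ ≡ 9·17 ≡ 5.
  x = λ² - 36 - 36 = 25 - 72 ≡ 27; y = λ·(36 - 27) - 12 ≡ 33. → (27, 33)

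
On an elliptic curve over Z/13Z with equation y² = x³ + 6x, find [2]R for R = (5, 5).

tangent at (5, 5): λ = (3·5² + 6)/(2·5) ≡ 3/10. 10⁻¹ ≡ 4 (mod 13) since 10·4 = 40 ≡ 1, so λ ≡ 3·4 ≡ 12.
  x = λ² - 5 - 5 = 144 - 10 ≡ 4; y = λ·(5 - 4) - 5 ≡ 7. → (4, 7)

(4, 7)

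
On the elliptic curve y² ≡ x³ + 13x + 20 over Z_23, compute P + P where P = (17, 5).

(5, 16)

tangent at (17, 5): λ = (3·17² + 13)/(2·5) ≡ 6/10. 10⁻¹ ≡ 7 (mod 23), so λ ≡ 6·7 ≡ 19.
  x = λ² - 17 - 17 = 361 - 34 ≡ 5; y = λ·(17 - 5) - 5 ≡ 16. → (5, 16)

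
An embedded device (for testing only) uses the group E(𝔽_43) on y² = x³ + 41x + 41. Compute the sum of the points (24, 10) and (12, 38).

(24, 10) + (12, 38). λ = (38 - 10)/(12 - 24) ≡ 28/31 mod 43. 31⁻¹ ≡ 25 (mod 43), so λ ≡ 12.
  x = λ² - 24 - 12 = 144 - 36 ≡ 22; y = λ·(24 - 22) - 10 ≡ 14. → (22, 14)

(22, 14)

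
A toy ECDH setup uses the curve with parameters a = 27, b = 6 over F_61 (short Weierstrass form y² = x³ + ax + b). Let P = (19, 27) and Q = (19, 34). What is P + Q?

O

The two points share x = 19 and their y-coordinates satisfy 27 + 34 ≡ 0 (mod 61), so they are inverses. Their sum is O.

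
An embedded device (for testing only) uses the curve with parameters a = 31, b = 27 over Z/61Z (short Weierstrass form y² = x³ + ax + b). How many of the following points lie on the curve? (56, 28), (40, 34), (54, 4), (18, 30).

(56, 28): 28² ≡ 52, rhs ≡ 52 → on.
(40, 34): 34² ≡ 58, rhs ≡ 58 → on.
(54, 4): 4² ≡ 16, rhs ≡ 16 → on.
(18, 30): 30² ≡ 46, rhs ≡ 12 → off.

3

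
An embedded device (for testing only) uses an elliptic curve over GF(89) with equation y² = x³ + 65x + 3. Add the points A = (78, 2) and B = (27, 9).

(71, 11)

(78, 2) + (27, 9). λ = (9 - 2)/(27 - 78) ≡ 7/38 mod 89. 38⁻¹ ≡ 82 (mod 89) since 38·82 = 3116 ≡ 1, so λ ≡ 40.
  x = λ² - 78 - 27 = 1600 - 105 ≡ 71; y = λ·(78 - 71) - 2 ≡ 11. → (71, 11)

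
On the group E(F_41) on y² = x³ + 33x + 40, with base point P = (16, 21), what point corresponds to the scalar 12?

(17, 26)

Double-and-add on 12 = (1100)₂. Start with P = (16, 21) for the leading 1-bit.
double: tangent at (16, 21): λ = (3·16² + 33)/(2·21) ≡ 22/1. 1⁻¹ ≡ 1 (mod 41), so λ ≡ 22·1 ≡ 22.
  x = λ² - 16 - 16 = 484 - 32 ≡ 1; y = λ·(16 - 1) - 21 ≡ 22. → (1, 22)
add P: (1, 22) + (16, 21). λ = (21 - 22)/(16 - 1) ≡ 40/15 mod 41. 15⁻¹ ≡ 11 (mod 41), so λ ≡ 30.
  x = λ² - 1 - 16 = 900 - 17 ≡ 22; y = λ·(1 - 22) - 22 ≡ 4. → (22, 4)
double: tangent at (22, 4): λ = (3·22² + 33)/(2·4) ≡ 9/8. 8⁻¹ ≡ 36 (mod 41), so λ ≡ 9·36 ≡ 37.
  x = λ² - 22 - 22 = 1369 - 44 ≡ 13; y = λ·(22 - 13) - 4 ≡ 1. → (13, 1)
double: tangent at (13, 1): λ = (3·13² + 33)/(2·1) ≡ 7/2. 2⁻¹ ≡ 21 (mod 41) since 2·21 = 42 ≡ 1, so λ ≡ 7·21 ≡ 24.
  x = λ² - 13 - 13 = 576 - 26 ≡ 17; y = λ·(13 - 17) - 1 ≡ 26. → (17, 26)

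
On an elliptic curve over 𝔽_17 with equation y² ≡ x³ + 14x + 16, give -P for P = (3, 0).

-(3, 0) = (3, -0 mod 17) = (3, 0).

(3, 0)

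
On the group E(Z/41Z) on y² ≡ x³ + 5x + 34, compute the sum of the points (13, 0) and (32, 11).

(27, 7)

(13, 0) + (32, 11). λ = (11 - 0)/(32 - 13) ≡ 11/19 mod 41. 19⁻¹ ≡ 13 (mod 41), so λ ≡ 20.
  x = λ² - 13 - 32 = 400 - 45 ≡ 27; y = λ·(13 - 27) - 0 ≡ 7. → (27, 7)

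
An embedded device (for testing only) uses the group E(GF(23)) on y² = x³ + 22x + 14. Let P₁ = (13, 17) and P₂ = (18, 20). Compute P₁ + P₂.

(8, 9)

(13, 17) + (18, 20). λ = (20 - 17)/(18 - 13) ≡ 3/5 mod 23. 5⁻¹ ≡ 14 (mod 23), so λ ≡ 19.
  x = λ² - 13 - 18 = 361 - 31 ≡ 8; y = λ·(13 - 8) - 17 ≡ 9. → (8, 9)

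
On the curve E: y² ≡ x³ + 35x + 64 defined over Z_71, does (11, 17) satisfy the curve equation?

y² = 17² ≡ 5; x³ + 35x + 64 = 1780 ≡ 5 (mod 71). 5 = 5.

yes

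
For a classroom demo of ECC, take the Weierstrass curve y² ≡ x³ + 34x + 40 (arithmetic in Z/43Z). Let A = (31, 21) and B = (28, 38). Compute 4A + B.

First 4A:
Double-and-add on 4 = (100)₂. Start with A = (31, 21) for the leading 1-bit.
double: tangent at (31, 21): λ = (3·31² + 34)/(2·21) ≡ 36/42. 42⁻¹ ≡ 42 (mod 43), so λ ≡ 36·42 ≡ 7.
  x = λ² - 31 - 31 = 49 - 62 ≡ 30; y = λ·(31 - 30) - 21 ≡ 29. → (30, 29)
double: tangent at (30, 29): λ = (3·30² + 34)/(2·29) ≡ 25/15. 15⁻¹ ≡ 23 (mod 43), so λ ≡ 25·23 ≡ 16.
  x = λ² - 30 - 30 = 256 - 60 ≡ 24; y = λ·(30 - 24) - 29 ≡ 24. → (24, 24)
4A = (24, 24).
Finally 4A + B:
(24, 24) + (28, 38). λ = (38 - 24)/(28 - 24) ≡ 14/4 mod 43. 4⁻¹ ≡ 11 (mod 43), so λ ≡ 25.
  x = λ² - 24 - 28 = 625 - 52 ≡ 14; y = λ·(24 - 14) - 24 ≡ 11. → (14, 11)

(14, 11)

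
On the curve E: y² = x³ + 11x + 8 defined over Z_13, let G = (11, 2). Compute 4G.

Double-and-add on 4 = (100)₂. Start with G = (11, 2) for the leading 1-bit.
double: tangent at (11, 2): λ = (3·11² + 11)/(2·2) ≡ 10/4. 4⁻¹ ≡ 10 (mod 13), so λ ≡ 10·10 ≡ 9.
  x = λ² - 11 - 11 = 81 - 22 ≡ 7; y = λ·(11 - 7) - 2 ≡ 8. → (7, 8)
double: tangent at (7, 8): λ = (3·7² + 11)/(2·8) ≡ 2/3. 3⁻¹ ≡ 9 (mod 13), so λ ≡ 2·9 ≡ 5.
  x = λ² - 7 - 7 = 25 - 14 ≡ 11; y = λ·(7 - 11) - 8 ≡ 11. → (11, 11)

(11, 11)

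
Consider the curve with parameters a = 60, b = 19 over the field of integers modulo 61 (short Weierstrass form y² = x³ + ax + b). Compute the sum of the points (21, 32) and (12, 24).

(21, 32) + (12, 24). λ = (24 - 32)/(12 - 21) ≡ 53/52 mod 61. 52⁻¹ ≡ 27 (mod 61), so λ ≡ 28.
  x = λ² - 21 - 12 = 784 - 33 ≡ 19; y = λ·(21 - 19) - 32 ≡ 24. → (19, 24)

(19, 24)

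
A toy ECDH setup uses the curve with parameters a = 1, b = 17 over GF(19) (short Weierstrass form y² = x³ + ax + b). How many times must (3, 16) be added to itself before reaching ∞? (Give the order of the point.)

4

2P: tangent at (3, 16): λ = (3·3² + 1)/(2·16) ≡ 9/13. 13⁻¹ ≡ 3 (mod 19), so λ ≡ 9·3 ≡ 8.
  x = λ² - 3 - 3 = 64 - 6 ≡ 1; y = λ·(3 - 1) - 16 ≡ 0. → (1, 0)
3P: (1, 0) + (3, 16). λ = (16 - 0)/(3 - 1) ≡ 16/2 mod 19. 2⁻¹ ≡ 10 (mod 19) since 2·10 = 20 ≡ 1, so λ ≡ 8.
  x = λ² - 1 - 3 = 64 - 4 ≡ 3; y = λ·(1 - 3) - 0 ≡ 3. → (3, 3)
4P: (3, 3) + (3, 16): same x and y₁ ≡ -y₂, so the sum is ∞.
4P = ∞, so the order is 4.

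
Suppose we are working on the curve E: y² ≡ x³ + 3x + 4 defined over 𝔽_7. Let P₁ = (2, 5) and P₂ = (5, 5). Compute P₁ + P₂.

(2, 5) + (5, 5). λ = (5 - 5)/(5 - 2) ≡ 0/3 mod 7. 3⁻¹ ≡ 5 (mod 7), so λ ≡ 0.
  x = λ² - 2 - 5 = 0 - 7 ≡ 0; y = λ·(2 - 0) - 5 ≡ 2. → (0, 2)

(0, 2)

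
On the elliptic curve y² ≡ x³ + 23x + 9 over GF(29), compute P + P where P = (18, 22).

tangent at (18, 22): λ = (3·18² + 23)/(2·22) ≡ 9/15. 15⁻¹ ≡ 2 (mod 29), so λ ≡ 9·2 ≡ 18.
  x = λ² - 18 - 18 = 324 - 36 ≡ 27; y = λ·(18 - 27) - 22 ≡ 19. → (27, 19)

(27, 19)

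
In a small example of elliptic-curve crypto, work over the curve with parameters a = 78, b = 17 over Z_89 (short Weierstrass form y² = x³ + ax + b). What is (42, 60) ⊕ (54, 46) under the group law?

(71, 48)

(42, 60) + (54, 46). λ = (46 - 60)/(54 - 42) ≡ 75/12 mod 89. 12⁻¹ ≡ 52 (mod 89) since 12·52 = 624 ≡ 1, so λ ≡ 73.
  x = λ² - 42 - 54 = 5329 - 96 ≡ 71; y = λ·(42 - 71) - 60 ≡ 48. → (71, 48)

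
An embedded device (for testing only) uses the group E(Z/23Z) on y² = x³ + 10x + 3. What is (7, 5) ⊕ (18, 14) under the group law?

(0, 7)

(7, 5) + (18, 14). λ = (14 - 5)/(18 - 7) ≡ 9/11 mod 23. 11⁻¹ ≡ 21 (mod 23), so λ ≡ 5.
  x = λ² - 7 - 18 = 25 - 25 ≡ 0; y = λ·(7 - 0) - 5 ≡ 7. → (0, 7)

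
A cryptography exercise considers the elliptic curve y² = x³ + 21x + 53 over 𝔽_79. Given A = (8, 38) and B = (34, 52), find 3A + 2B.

First 3A:
Repeated addition: build up to 3A.
2A: tangent at (8, 38): λ = (3·8² + 21)/(2·38) ≡ 55/76. 76⁻¹ ≡ 26 (mod 79), so λ ≡ 55·26 ≡ 8.
  x = λ² - 8 - 8 = 64 - 16 ≡ 48; y = λ·(8 - 48) - 38 ≡ 37. → (48, 37)
3A: (48, 37) + (8, 38). λ = (38 - 37)/(8 - 48) ≡ 1/39 mod 79. 39⁻¹ ≡ 77 (mod 79), so λ ≡ 77.
  x = λ² - 48 - 8 = 5929 - 56 ≡ 27; y = λ·(48 - 27) - 37 ≡ 0. → (27, 0)
3A = (27, 0).
Next 2B:
Repeated addition: build up to 2B.
2B: tangent at (34, 52): λ = (3·34² + 21)/(2·52) ≡ 13/25. 25⁻¹ ≡ 19 (mod 79), so λ ≡ 13·19 ≡ 10.
  x = λ² - 34 - 34 = 100 - 68 ≡ 32; y = λ·(34 - 32) - 52 ≡ 47. → (32, 47)
2B = (32, 47).
Finally 3A + 2B:
(27, 0) + (32, 47). λ = (47 - 0)/(32 - 27) ≡ 47/5 mod 79. 5⁻¹ ≡ 16 (mod 79) since 5·16 = 80 ≡ 1, so λ ≡ 41.
  x = λ² - 27 - 32 = 1681 - 59 ≡ 42; y = λ·(27 - 42) - 0 ≡ 17. → (42, 17)

(42, 17)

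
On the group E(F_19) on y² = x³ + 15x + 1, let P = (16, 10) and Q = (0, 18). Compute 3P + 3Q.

(16, 10)

First 3P:
Repeated addition: build up to 3P.
2P: tangent at (16, 10): λ = (3·16² + 15)/(2·10) ≡ 4/1. 1⁻¹ ≡ 1 (mod 19) since 1·1 = 1 ≡ 1, so λ ≡ 4·1 ≡ 4.
  x = λ² - 16 - 16 = 16 - 32 ≡ 3; y = λ·(16 - 3) - 10 ≡ 4. → (3, 4)
3P: (3, 4) + (16, 10). λ = (10 - 4)/(16 - 3) ≡ 6/13 mod 19. 13⁻¹ ≡ 3 (mod 19) since 13·3 = 39 ≡ 1, so λ ≡ 18.
  x = λ² - 3 - 16 = 324 - 19 ≡ 1; y = λ·(3 - 1) - 4 ≡ 13. → (1, 13)
3P = (1, 13).
Next 3Q:
Repeated addition: build up to 3Q.
2Q: tangent at (0, 18): λ = (3·0² + 15)/(2·18) ≡ 15/17. 17⁻¹ ≡ 9 (mod 19), so λ ≡ 15·9 ≡ 2.
  x = λ² - 0 - 0 = 4 - 0 ≡ 4; y = λ·(0 - 4) - 18 ≡ 12. → (4, 12)
3Q: (4, 12) + (0, 18). λ = (18 - 12)/(0 - 4) ≡ 6/15 mod 19. 15⁻¹ ≡ 14 (mod 19) since 15·14 = 210 ≡ 1, so λ ≡ 8.
  x = λ² - 4 - 0 = 64 - 4 ≡ 3; y = λ·(4 - 3) - 12 ≡ 15. → (3, 15)
3Q = (3, 15).
Finally 3P + 3Q:
(1, 13) + (3, 15). λ = (15 - 13)/(3 - 1) ≡ 2/2 mod 19. 2⁻¹ ≡ 10 (mod 19) since 2·10 = 20 ≡ 1, so λ ≡ 1.
  x = λ² - 1 - 3 = 1 - 4 ≡ 16; y = λ·(1 - 16) - 13 ≡ 10. → (16, 10)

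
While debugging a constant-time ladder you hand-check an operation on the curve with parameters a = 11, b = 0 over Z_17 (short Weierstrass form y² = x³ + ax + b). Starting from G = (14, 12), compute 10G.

O

Double-and-add on 10 = (1010)₂. Start with G = (14, 12) for the leading 1-bit.
double: tangent at (14, 12): λ = (3·14² + 11)/(2·12) ≡ 4/7. 7⁻¹ ≡ 5 (mod 17) since 7·5 = 35 ≡ 1, so λ ≡ 4·5 ≡ 3.
  x = λ² - 14 - 14 = 9 - 28 ≡ 15; y = λ·(14 - 15) - 12 ≡ 2. → (15, 2)
double: tangent at (15, 2): λ = (3·15² + 11)/(2·2) ≡ 6/4. 4⁻¹ ≡ 13 (mod 17), so λ ≡ 6·13 ≡ 10.
  x = λ² - 15 - 15 = 100 - 30 ≡ 2; y = λ·(15 - 2) - 2 ≡ 9. → (2, 9)
add G: (2, 9) + (14, 12). λ = (12 - 9)/(14 - 2) ≡ 3/12 mod 17. 12⁻¹ ≡ 10 (mod 17), so λ ≡ 13.
  x = λ² - 2 - 14 = 169 - 16 ≡ 0; y = λ·(2 - 0) - 9 ≡ 0. → (0, 0)
double: (0, 0) + (0, 0): same x and y₁ ≡ -y₂, so the sum is O.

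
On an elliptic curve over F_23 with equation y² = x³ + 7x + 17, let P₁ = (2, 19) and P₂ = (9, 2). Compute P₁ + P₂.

(1, 18)

(2, 19) + (9, 2). λ = (2 - 19)/(9 - 2) ≡ 6/7 mod 23. 7⁻¹ ≡ 10 (mod 23), so λ ≡ 14.
  x = λ² - 2 - 9 = 196 - 11 ≡ 1; y = λ·(2 - 1) - 19 ≡ 18. → (1, 18)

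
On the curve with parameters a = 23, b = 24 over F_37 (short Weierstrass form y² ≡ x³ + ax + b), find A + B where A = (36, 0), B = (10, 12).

(35, 28)

(36, 0) + (10, 12). λ = (12 - 0)/(10 - 36) ≡ 12/11 mod 37. 11⁻¹ ≡ 27 (mod 37), so λ ≡ 28.
  x = λ² - 36 - 10 = 784 - 46 ≡ 35; y = λ·(36 - 35) - 0 ≡ 28. → (35, 28)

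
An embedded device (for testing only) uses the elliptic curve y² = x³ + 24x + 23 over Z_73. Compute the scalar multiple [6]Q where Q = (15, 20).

(66, 60)

Repeated addition: build up to 6Q.
2Q: tangent at (15, 20): λ = (3·15² + 24)/(2·20) ≡ 42/40. 40⁻¹ ≡ 42 (mod 73) since 40·42 = 1680 ≡ 1, so λ ≡ 42·42 ≡ 12.
  x = λ² - 15 - 15 = 144 - 30 ≡ 41; y = λ·(15 - 41) - 20 ≡ 33. → (41, 33)
3Q: (41, 33) + (15, 20). λ = (20 - 33)/(15 - 41) ≡ 60/47 mod 73. 47⁻¹ ≡ 14 (mod 73), so λ ≡ 37.
  x = λ² - 41 - 15 = 1369 - 56 ≡ 72; y = λ·(41 - 72) - 33 ≡ 61. → (72, 61)
4Q: (72, 61) + (15, 20). λ = (20 - 61)/(15 - 72) ≡ 32/16 mod 73. 16⁻¹ ≡ 32 (mod 73) since 16·32 = 512 ≡ 1, so λ ≡ 2.
  x = λ² - 72 - 15 = 4 - 87 ≡ 63; y = λ·(72 - 63) - 61 ≡ 30. → (63, 30)
5Q: (63, 30) + (15, 20). λ = (20 - 30)/(15 - 63) ≡ 63/25 mod 73. 25⁻¹ ≡ 38 (mod 73) since 25·38 = 950 ≡ 1, so λ ≡ 58.
  x = λ² - 63 - 15 = 3364 - 78 ≡ 1; y = λ·(63 - 1) - 30 ≡ 62. → (1, 62)
6Q: (1, 62) + (15, 20). λ = (20 - 62)/(15 - 1) ≡ 31/14 mod 73. 14⁻¹ ≡ 47 (mod 73) since 14·47 = 658 ≡ 1, so λ ≡ 70.
  x = λ² - 1 - 15 = 4900 - 16 ≡ 66; y = λ·(1 - 66) - 62 ≡ 60. → (66, 60)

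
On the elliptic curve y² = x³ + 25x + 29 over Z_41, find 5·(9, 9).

(17, 18)

Write G = (9, 9).
Double-and-add on 5 = (101)₂. Start with G = (9, 9) for the leading 1-bit.
double: tangent at (9, 9): λ = (3·9² + 25)/(2·9) ≡ 22/18. 18⁻¹ ≡ 16 (mod 41) since 18·16 = 288 ≡ 1, so λ ≡ 22·16 ≡ 24.
  x = λ² - 9 - 9 = 576 - 18 ≡ 25; y = λ·(9 - 25) - 9 ≡ 17. → (25, 17)
double: tangent at (25, 17): λ = (3·25² + 25)/(2·17) ≡ 14/34. 34⁻¹ ≡ 35 (mod 41), so λ ≡ 14·35 ≡ 39.
  x = λ² - 25 - 25 = 1521 - 50 ≡ 36; y = λ·(25 - 36) - 17 ≡ 5. → (36, 5)
add G: (36, 5) + (9, 9). λ = (9 - 5)/(9 - 36) ≡ 4/14 mod 41. 14⁻¹ ≡ 3 (mod 41), so λ ≡ 12.
  x = λ² - 36 - 9 = 144 - 45 ≡ 17; y = λ·(36 - 17) - 5 ≡ 18. → (17, 18)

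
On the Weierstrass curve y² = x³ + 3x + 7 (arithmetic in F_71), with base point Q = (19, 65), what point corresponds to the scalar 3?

Repeated addition: build up to 3Q.
2Q: tangent at (19, 65): λ = (3·19² + 3)/(2·65) ≡ 21/59. 59⁻¹ ≡ 65 (mod 71), so λ ≡ 21·65 ≡ 16.
  x = λ² - 19 - 19 = 256 - 38 ≡ 5; y = λ·(19 - 5) - 65 ≡ 17. → (5, 17)
3Q: (5, 17) + (19, 65). λ = (65 - 17)/(19 - 5) ≡ 48/14 mod 71. 14⁻¹ ≡ 66 (mod 71), so λ ≡ 44.
  x = λ² - 5 - 19 = 1936 - 24 ≡ 66; y = λ·(5 - 66) - 17 ≡ 68. → (66, 68)

(66, 68)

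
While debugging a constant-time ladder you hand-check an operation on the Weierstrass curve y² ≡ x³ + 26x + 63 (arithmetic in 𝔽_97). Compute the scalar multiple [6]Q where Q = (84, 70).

Repeated addition: build up to 6Q.
2Q: tangent at (84, 70): λ = (3·84² + 26)/(2·70) ≡ 48/43. 43⁻¹ ≡ 88 (mod 97) since 43·88 = 3784 ≡ 1, so λ ≡ 48·88 ≡ 53.
  x = λ² - 84 - 84 = 2809 - 168 ≡ 22; y = λ·(84 - 22) - 70 ≡ 15. → (22, 15)
3Q: (22, 15) + (84, 70). λ = (70 - 15)/(84 - 22) ≡ 55/62 mod 97. 62⁻¹ ≡ 36 (mod 97), so λ ≡ 40.
  x = λ² - 22 - 84 = 1600 - 106 ≡ 39; y = λ·(22 - 39) - 15 ≡ 81. → (39, 81)
4Q: (39, 81) + (84, 70). λ = (70 - 81)/(84 - 39) ≡ 86/45 mod 97. 45⁻¹ ≡ 69 (mod 97) since 45·69 = 3105 ≡ 1, so λ ≡ 17.
  x = λ² - 39 - 84 = 289 - 123 ≡ 69; y = λ·(39 - 69) - 81 ≡ 88. → (69, 88)
5Q: (69, 88) + (84, 70). λ = (70 - 88)/(84 - 69) ≡ 79/15 mod 97. 15⁻¹ ≡ 13 (mod 97) since 15·13 = 195 ≡ 1, so λ ≡ 57.
  x = λ² - 69 - 84 = 3249 - 153 ≡ 89; y = λ·(69 - 89) - 88 ≡ 33. → (89, 33)
6Q: (89, 33) + (84, 70). λ = (70 - 33)/(84 - 89) ≡ 37/92 mod 97. 92⁻¹ ≡ 58 (mod 97), so λ ≡ 12.
  x = λ² - 89 - 84 = 144 - 173 ≡ 68; y = λ·(89 - 68) - 33 ≡ 25. → (68, 25)

(68, 25)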